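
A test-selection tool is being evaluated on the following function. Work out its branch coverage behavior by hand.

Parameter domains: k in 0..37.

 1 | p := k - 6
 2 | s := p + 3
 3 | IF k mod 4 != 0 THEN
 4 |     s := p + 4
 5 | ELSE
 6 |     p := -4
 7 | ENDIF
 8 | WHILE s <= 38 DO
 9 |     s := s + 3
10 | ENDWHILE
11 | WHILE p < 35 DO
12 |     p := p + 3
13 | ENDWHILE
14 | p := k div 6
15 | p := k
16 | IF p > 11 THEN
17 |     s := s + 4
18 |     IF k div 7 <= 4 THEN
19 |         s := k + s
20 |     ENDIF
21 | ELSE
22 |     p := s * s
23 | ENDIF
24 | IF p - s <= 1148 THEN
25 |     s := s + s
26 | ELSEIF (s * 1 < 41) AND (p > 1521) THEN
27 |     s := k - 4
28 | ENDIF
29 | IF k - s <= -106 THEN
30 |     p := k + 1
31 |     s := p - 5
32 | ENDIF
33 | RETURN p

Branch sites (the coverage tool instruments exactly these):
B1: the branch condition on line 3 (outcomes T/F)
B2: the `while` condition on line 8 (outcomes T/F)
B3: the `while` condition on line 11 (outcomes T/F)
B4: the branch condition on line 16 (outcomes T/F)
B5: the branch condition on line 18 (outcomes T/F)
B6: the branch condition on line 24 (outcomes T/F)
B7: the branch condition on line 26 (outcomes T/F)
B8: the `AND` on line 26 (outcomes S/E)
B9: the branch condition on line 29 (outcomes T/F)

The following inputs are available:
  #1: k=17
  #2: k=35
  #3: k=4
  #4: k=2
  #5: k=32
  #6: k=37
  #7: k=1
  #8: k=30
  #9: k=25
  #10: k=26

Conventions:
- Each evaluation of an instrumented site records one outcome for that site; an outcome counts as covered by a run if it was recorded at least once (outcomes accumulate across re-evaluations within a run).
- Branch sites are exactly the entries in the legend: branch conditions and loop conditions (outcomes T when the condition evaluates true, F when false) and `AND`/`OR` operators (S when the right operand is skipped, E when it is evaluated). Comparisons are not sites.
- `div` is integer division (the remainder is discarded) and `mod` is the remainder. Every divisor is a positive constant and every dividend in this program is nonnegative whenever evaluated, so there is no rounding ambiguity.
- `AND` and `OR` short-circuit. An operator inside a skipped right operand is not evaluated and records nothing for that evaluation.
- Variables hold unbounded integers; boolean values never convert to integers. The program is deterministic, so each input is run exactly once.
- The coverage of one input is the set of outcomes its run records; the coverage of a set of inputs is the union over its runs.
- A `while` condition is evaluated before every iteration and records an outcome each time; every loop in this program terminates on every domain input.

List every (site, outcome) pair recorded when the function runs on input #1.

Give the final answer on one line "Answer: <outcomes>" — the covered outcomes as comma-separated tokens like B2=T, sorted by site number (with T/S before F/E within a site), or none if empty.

Tracing the run of input #1 (k=17):
  B1->T, B2->T, B2->T, B2->T, B2->T, B2->T, B2->T, B2->T, B2->T, B2->F
  B3->T, B3->T, B3->T, B3->T, B3->T, B3->T, B3->T, B3->T, B3->F, B4->T
  B5->T, B6->T, B9->F
deduplicating events, the covered set is: B1=T, B2=T, B2=F, B3=T, B3=F, B4=T, B5=T, B6=T, B9=F

Answer: B1=T, B2=T, B2=F, B3=T, B3=F, B4=T, B5=T, B6=T, B9=F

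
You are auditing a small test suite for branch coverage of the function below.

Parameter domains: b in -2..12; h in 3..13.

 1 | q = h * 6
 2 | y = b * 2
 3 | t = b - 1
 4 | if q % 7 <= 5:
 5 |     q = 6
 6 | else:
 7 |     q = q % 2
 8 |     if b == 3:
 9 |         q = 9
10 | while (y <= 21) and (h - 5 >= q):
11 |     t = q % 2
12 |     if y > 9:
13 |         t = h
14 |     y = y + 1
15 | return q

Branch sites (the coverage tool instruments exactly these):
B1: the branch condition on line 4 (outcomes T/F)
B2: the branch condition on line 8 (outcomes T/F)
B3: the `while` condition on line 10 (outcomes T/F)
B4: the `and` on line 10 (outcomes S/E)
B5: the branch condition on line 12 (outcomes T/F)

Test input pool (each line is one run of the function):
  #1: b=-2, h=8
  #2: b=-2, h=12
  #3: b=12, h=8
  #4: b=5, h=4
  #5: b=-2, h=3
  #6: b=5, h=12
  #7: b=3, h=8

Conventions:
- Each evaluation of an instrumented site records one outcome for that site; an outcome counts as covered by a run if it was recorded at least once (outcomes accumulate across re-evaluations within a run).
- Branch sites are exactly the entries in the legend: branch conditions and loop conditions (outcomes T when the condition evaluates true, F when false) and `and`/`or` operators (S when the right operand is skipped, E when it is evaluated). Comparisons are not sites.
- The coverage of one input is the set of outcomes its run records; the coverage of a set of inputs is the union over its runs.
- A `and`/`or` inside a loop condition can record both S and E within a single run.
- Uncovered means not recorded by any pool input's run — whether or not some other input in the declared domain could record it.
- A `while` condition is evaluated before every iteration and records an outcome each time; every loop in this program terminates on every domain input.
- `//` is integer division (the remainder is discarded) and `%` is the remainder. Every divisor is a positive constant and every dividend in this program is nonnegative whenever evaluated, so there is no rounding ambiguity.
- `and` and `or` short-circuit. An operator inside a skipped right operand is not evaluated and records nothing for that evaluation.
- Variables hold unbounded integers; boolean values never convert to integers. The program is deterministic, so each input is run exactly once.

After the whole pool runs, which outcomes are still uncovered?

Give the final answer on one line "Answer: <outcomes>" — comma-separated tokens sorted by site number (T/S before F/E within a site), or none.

input #1 (b=-2, h=8): events B1->F, B2->F, B4->E, B3->T, B5->F, B4->E, B3->T, B5->F, B4->E, B3->T, B5->F, B4->E, B3->T, B5->F, ...; covers B1=F, B2=F, B3=T, B3=F, B4=S, B4=E, B5=T, B5=F
input #2 (b=-2, h=12): events B1->T, B4->E, B3->T, B5->F, B4->E, B3->T, B5->F, B4->E, B3->T, B5->F, B4->E, B3->T, B5->F, B4->E, ...; covers B1=T, B3=T, B3=F, B4=S, B4=E, B5=T, B5=F
input #3 (b=12, h=8): events B1->F, B2->F, B4->S, B3->F; covers B1=F, B2=F, B3=F, B4=S
input #4 (b=5, h=4): events B1->T, B4->E, B3->F; covers B1=T, B3=F, B4=E
input #5 (b=-2, h=3): events B1->T, B4->E, B3->F; covers B1=T, B3=F, B4=E
input #6 (b=5, h=12): events B1->T, B4->E, B3->T, B5->T, B4->E, B3->T, B5->T, B4->E, B3->T, B5->T, B4->E, B3->T, B5->T, B4->E, ...; covers B1=T, B3=T, B3=F, B4=S, B4=E, B5=T
input #7 (b=3, h=8): events B1->F, B2->T, B4->E, B3->F; covers B1=F, B2=T, B3=F, B4=E
union over the pool: B1=T, B1=F, B2=T, B2=F, B3=T, B3=F, B4=S, B4=E, B5=T, B5=F
uncovered (0 of 10): none

Answer: none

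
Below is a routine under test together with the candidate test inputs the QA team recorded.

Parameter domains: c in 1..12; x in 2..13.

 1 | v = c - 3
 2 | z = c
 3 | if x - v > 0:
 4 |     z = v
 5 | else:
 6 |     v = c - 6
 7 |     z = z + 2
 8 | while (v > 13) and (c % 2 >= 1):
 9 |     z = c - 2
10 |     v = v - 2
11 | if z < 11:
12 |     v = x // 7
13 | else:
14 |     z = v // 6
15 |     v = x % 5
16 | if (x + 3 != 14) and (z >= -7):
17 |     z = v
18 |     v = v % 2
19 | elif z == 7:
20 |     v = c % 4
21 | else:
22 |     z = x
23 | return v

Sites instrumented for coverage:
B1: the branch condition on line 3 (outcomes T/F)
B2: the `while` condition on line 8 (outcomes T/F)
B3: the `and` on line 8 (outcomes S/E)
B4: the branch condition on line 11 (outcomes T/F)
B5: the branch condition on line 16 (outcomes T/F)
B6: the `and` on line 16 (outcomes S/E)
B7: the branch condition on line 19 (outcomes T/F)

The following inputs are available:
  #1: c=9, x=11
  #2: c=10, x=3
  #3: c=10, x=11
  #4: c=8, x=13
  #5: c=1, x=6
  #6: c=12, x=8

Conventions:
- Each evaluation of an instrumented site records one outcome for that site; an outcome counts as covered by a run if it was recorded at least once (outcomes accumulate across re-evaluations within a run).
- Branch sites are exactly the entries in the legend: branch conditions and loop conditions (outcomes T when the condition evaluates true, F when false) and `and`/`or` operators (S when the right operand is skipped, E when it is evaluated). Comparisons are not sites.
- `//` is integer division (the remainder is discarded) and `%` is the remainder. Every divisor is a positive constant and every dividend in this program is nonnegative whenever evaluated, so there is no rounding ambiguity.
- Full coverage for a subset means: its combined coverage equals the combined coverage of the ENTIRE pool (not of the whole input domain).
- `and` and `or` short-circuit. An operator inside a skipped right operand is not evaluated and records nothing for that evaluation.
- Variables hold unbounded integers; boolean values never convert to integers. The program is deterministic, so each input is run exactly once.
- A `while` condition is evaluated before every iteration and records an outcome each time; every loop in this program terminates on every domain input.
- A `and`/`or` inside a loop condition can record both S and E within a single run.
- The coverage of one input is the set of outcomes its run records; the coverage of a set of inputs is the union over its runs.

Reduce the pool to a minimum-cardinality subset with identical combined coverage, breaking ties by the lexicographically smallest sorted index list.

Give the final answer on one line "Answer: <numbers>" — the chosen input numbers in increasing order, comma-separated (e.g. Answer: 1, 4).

input #1, c=9, x=11: events B1->T, B3->S, B2->F, B4->T, B6->S, B5->F, B7->F; outcomes B1=T, B2=F, B3=S, B4=T, B5=F, B6=S, B7=F
input #2, c=10, x=3: events B1->F, B3->S, B2->F, B4->F, B6->E, B5->T; outcomes B1=F, B2=F, B3=S, B4=F, B5=T, B6=E
input #3, c=10, x=11: events B1->T, B3->S, B2->F, B4->T, B6->S, B5->F, B7->T; outcomes B1=T, B2=F, B3=S, B4=T, B5=F, B6=S, B7=T
input #4, c=8, x=13: events B1->T, B3->S, B2->F, B4->T, B6->E, B5->T; outcomes B1=T, B2=F, B3=S, B4=T, B5=T, B6=E
input #5, c=1, x=6: events B1->T, B3->S, B2->F, B4->T, B6->E, B5->T; outcomes B1=T, B2=F, B3=S, B4=T, B5=T, B6=E
input #6, c=12, x=8: events B1->F, B3->S, B2->F, B4->F, B6->E, B5->T; outcomes B1=F, B2=F, B3=S, B4=F, B5=T, B6=E
union over all inputs: B1=T, B1=F, B2=F, B3=S, B4=T, B4=F, B5=T, B5=F, B6=S, B6=E, B7=T, B7=F (12 outcomes)
checked all size-1 subsets: none covers 12 outcomes (max 7/12)
checked all size-2 subsets: none covers 12 outcomes (max 11/12)
inputs {1, 2, 3} (size 3) cover everything; no size-3 subset with a lexicographically smaller index list covers all 12

Answer: 1, 2, 3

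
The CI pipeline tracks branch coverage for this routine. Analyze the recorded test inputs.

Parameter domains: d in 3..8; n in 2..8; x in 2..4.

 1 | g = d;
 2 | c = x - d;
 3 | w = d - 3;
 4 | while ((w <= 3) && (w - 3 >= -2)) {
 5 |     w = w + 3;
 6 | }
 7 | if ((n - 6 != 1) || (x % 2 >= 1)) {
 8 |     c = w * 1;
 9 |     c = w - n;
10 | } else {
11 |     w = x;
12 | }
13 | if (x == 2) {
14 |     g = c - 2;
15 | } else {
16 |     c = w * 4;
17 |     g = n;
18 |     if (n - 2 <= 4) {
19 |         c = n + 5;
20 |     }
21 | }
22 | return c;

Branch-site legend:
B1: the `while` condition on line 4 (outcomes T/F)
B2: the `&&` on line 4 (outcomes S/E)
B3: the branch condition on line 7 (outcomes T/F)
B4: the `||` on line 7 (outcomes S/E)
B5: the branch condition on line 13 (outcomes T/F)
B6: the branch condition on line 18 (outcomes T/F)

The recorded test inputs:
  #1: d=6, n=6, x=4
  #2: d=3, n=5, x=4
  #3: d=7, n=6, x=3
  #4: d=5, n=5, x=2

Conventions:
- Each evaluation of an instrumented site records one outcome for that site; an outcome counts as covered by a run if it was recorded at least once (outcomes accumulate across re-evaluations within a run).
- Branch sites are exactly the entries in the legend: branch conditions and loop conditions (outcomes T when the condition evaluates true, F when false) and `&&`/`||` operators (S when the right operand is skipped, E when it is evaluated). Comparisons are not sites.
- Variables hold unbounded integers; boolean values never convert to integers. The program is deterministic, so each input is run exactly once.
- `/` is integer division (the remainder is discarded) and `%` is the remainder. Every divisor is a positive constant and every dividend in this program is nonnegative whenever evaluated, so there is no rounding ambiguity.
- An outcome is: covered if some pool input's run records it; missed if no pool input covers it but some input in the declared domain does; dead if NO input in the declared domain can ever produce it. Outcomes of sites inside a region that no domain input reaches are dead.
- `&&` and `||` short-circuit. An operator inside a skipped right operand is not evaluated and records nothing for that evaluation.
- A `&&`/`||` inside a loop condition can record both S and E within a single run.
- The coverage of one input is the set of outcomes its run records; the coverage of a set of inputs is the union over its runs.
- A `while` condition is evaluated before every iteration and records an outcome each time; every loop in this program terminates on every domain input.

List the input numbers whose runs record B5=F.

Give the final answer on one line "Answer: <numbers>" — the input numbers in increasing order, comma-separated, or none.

input #1 (d=6, n=6, x=4): produces B5=F
input #2 (d=3, n=5, x=4): produces B5=F
input #3 (d=7, n=6, x=3): produces B5=F
input #4 (d=5, n=5, x=2): does not produce B5=F

Answer: 1, 2, 3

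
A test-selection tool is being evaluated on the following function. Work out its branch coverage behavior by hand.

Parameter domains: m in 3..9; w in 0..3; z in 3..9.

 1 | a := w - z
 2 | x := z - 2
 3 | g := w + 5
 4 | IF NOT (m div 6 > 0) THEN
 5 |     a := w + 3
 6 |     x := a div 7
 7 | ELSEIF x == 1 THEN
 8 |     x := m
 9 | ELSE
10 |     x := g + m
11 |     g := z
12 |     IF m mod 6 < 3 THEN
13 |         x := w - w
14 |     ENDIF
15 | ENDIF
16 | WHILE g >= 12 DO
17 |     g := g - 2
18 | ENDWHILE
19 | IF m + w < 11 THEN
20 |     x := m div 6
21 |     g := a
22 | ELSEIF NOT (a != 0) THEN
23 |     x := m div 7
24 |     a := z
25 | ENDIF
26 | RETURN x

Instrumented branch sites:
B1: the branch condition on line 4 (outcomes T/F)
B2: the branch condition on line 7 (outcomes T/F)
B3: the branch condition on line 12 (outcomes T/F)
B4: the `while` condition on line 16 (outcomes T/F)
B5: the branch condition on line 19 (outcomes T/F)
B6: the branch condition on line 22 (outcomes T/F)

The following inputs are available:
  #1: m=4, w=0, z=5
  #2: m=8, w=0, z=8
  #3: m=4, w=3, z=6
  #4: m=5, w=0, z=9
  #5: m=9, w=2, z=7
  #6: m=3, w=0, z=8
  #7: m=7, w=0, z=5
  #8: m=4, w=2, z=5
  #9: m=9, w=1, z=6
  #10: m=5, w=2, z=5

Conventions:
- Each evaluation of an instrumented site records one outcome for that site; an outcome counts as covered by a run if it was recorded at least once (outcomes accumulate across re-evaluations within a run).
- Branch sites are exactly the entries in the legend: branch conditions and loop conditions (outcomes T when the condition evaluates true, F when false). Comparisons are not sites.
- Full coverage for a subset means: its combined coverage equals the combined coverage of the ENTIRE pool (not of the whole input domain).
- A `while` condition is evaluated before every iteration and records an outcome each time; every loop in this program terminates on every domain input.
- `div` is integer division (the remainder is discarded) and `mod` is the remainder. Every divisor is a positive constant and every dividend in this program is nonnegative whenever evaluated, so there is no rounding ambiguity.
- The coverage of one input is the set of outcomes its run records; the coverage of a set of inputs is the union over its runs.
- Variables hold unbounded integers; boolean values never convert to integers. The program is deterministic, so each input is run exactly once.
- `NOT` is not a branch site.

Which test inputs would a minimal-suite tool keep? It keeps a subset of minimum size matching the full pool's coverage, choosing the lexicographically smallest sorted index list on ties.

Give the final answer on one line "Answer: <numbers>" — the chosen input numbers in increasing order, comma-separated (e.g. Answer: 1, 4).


run #1 (m=4, w=0, z=5) records B1=T, B4=F, B5=T
run #2 (m=8, w=0, z=8) records B1=F, B2=F, B3=T, B4=F, B5=T
run #3 (m=4, w=3, z=6) records B1=T, B4=F, B5=T
run #4 (m=5, w=0, z=9) records B1=T, B4=F, B5=T
run #5 (m=9, w=2, z=7) records B1=F, B2=F, B3=F, B4=F, B5=F, B6=F
run #6 (m=3, w=0, z=8) records B1=T, B4=F, B5=T
run #7 (m=7, w=0, z=5) records B1=F, B2=F, B3=T, B4=F, B5=T
run #8 (m=4, w=2, z=5) records B1=T, B4=F, B5=T
run #9 (m=9, w=1, z=6) records B1=F, B2=F, B3=F, B4=F, B5=T
run #10 (m=5, w=2, z=5) records B1=T, B4=F, B5=T
pool-wide coverage (9 outcomes): B1=T, B1=F, B2=F, B3=T, B3=F, B4=F, B5=T, B5=F, B6=F
every size-1 subset falls short of the 9 outcomes (best: 6/9)
every size-2 subset falls short of the 9 outcomes (best: 8/9)
the canonical winner is {1, 2, 5}: size 3, full 9-outcome coverage, earliest index list among size-3 covers
Answer: 1, 2, 5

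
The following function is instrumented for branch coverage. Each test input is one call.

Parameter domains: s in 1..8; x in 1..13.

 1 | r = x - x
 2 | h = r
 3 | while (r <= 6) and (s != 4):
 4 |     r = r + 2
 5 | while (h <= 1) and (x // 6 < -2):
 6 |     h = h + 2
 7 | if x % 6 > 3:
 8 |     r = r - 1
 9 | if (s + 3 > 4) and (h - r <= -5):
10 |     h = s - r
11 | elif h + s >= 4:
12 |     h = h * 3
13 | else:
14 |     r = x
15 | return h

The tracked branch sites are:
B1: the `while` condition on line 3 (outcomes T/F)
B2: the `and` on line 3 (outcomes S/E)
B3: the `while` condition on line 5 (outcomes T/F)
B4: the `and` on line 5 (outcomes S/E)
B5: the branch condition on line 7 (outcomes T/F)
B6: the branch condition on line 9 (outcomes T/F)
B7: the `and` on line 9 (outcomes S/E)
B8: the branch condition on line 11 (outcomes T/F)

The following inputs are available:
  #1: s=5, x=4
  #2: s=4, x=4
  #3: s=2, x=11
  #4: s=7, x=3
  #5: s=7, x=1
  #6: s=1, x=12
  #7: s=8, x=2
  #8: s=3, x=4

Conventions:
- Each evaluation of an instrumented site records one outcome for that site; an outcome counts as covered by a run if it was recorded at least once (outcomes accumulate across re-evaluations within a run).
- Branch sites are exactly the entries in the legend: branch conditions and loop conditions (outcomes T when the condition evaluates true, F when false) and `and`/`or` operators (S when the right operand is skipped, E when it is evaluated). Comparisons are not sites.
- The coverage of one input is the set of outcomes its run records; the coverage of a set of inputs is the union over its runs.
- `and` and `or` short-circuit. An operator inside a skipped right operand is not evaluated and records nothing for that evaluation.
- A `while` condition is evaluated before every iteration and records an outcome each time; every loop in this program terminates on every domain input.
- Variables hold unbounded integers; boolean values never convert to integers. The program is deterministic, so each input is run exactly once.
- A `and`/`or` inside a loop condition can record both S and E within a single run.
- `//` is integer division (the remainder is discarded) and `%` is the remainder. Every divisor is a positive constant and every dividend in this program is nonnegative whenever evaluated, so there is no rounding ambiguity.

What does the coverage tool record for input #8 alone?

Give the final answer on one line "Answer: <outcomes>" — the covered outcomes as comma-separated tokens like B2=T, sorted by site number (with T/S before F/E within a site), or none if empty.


Tracing the run of input #8 (s=3, x=4):
  B2->E, B1->T, B2->E, B1->T, B2->E, B1->T, B2->E, B1->T, B2->S, B1->F
  B4->E, B3->F, B5->T, B7->E, B6->T
collecting distinct outcomes: B1=T, B1=F, B2=S, B2=E, B3=F, B4=E, B5=T, B6=T, B7=E
Answer: B1=T, B1=F, B2=S, B2=E, B3=F, B4=E, B5=T, B6=T, B7=E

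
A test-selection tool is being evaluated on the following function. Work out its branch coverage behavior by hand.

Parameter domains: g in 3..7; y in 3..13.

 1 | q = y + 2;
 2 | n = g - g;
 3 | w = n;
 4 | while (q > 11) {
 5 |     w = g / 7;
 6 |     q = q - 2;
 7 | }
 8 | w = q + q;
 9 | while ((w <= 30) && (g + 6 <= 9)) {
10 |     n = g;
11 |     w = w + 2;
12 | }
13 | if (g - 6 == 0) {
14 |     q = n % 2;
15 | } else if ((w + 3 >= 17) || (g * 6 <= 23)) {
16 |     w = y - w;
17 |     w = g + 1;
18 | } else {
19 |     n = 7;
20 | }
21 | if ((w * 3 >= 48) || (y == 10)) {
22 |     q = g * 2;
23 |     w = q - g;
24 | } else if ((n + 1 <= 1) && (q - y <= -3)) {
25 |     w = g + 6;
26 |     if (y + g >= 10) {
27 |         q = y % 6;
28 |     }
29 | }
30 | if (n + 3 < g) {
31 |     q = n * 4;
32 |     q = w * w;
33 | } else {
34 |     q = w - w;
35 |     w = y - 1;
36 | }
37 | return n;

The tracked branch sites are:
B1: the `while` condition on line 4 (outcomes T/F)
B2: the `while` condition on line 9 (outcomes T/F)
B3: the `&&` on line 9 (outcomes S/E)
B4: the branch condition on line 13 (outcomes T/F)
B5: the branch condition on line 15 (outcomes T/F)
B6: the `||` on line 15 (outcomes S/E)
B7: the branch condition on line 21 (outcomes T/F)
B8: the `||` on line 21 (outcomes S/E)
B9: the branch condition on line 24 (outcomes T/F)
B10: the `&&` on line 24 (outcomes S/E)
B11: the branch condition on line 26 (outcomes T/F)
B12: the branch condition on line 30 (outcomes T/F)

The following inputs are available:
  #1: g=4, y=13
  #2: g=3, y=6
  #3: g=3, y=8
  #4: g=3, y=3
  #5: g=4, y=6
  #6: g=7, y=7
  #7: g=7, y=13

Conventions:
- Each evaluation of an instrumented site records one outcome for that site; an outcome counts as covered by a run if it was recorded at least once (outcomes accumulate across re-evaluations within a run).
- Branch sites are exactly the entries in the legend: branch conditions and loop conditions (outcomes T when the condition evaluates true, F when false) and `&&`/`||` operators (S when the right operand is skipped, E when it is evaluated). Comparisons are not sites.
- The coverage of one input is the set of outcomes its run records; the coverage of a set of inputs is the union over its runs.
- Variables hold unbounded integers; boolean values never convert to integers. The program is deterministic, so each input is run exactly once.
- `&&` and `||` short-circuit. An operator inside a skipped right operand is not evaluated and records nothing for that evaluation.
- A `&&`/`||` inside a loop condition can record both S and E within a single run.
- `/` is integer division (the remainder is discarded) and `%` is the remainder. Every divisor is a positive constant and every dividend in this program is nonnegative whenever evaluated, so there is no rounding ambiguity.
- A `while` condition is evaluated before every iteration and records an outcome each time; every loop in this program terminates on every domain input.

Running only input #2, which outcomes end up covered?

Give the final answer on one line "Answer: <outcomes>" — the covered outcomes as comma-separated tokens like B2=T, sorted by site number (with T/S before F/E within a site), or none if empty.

Running input #2 (g=3, y=6), event by event:
  B1->F, B3->E, B2->T, B3->E, B2->T, B3->E, B2->T, B3->E, B2->T, B3->E
  B2->T, B3->E, B2->T, B3->E, B2->T, B3->E, B2->T, B3->S, B2->F, B4->F
  B6->S, B5->T, B8->E, B7->F, B10->S, B9->F, B12->F
as a set, this run covers: B1=F, B2=T, B2=F, B3=S, B3=E, B4=F, B5=T, B6=S, B7=F, B8=E, B9=F, B10=S, B12=F

Answer: B1=F, B2=T, B2=F, B3=S, B3=E, B4=F, B5=T, B6=S, B7=F, B8=E, B9=F, B10=S, B12=F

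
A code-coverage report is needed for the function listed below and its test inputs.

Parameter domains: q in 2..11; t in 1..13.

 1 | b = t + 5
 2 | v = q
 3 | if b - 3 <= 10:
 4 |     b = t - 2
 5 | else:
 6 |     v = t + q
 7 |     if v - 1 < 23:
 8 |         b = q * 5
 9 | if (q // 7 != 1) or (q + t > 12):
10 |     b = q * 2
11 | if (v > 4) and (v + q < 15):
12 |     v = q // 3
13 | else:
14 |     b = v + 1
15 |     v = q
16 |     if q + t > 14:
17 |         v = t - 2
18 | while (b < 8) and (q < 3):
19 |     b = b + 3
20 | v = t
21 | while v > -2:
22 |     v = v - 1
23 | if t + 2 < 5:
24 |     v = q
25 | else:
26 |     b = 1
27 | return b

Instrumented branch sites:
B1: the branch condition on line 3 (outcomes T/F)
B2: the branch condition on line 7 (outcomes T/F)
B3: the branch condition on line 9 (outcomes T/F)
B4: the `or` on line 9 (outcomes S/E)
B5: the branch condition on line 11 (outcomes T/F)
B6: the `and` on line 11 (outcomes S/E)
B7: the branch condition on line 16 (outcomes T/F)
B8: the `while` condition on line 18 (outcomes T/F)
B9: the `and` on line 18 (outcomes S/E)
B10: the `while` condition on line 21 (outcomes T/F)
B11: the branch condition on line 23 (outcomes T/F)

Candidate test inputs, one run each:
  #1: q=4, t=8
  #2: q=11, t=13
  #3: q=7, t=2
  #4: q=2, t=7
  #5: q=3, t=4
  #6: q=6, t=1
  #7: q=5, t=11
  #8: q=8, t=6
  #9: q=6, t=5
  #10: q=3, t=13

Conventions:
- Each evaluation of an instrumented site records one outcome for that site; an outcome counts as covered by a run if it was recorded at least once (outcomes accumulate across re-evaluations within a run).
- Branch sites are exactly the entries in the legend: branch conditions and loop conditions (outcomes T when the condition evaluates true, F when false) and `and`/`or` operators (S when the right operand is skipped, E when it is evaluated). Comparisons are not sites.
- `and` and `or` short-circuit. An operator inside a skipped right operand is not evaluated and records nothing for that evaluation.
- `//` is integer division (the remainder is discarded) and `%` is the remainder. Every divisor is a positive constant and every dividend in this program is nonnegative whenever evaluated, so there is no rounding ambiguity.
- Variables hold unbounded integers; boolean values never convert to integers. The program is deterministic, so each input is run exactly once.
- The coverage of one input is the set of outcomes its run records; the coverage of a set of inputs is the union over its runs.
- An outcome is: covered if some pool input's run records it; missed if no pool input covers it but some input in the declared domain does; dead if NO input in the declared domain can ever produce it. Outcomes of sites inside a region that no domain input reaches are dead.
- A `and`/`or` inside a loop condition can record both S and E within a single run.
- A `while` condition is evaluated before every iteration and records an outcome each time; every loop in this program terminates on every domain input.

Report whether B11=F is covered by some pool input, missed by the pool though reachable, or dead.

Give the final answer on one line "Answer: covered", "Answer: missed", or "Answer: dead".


B11=F is recorded by pool input(s) 1, 2, 4, 5, 7, 8, 9, 10 -> covered
Answer: covered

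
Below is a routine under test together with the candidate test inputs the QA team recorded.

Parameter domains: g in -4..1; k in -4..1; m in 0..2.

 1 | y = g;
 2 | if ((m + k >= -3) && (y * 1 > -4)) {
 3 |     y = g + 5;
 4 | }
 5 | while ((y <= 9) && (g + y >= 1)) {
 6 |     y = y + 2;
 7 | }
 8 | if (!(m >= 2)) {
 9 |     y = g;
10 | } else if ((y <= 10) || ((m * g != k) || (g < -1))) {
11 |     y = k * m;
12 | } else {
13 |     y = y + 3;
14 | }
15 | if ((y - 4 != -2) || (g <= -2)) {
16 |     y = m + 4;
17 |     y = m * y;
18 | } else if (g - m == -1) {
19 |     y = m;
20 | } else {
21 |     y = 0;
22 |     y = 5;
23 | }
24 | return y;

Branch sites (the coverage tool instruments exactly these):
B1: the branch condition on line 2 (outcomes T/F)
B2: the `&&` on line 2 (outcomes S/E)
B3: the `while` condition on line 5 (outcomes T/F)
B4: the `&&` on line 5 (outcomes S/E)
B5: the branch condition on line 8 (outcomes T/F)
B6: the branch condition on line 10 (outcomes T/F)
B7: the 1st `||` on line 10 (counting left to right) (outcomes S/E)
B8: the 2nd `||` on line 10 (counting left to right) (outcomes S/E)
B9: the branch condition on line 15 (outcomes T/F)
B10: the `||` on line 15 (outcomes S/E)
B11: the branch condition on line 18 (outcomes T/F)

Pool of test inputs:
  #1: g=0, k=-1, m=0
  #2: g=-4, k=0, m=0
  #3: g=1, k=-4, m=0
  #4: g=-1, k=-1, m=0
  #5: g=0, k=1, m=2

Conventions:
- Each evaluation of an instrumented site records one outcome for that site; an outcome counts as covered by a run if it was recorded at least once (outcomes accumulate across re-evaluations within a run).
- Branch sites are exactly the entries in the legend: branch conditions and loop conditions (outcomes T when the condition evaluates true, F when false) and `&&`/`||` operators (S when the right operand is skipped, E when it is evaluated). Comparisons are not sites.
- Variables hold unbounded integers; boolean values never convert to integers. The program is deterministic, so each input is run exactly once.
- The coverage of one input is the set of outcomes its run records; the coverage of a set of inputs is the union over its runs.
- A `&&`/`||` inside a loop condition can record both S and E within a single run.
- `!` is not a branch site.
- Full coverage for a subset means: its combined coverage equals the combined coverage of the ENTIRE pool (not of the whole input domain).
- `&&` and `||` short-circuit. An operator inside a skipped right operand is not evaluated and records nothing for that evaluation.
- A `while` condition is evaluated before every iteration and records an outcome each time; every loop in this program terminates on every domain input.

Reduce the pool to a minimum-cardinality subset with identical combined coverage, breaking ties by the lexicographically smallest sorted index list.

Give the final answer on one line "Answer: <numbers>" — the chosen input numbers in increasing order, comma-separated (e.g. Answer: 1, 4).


test 1 (g=0, k=-1, m=0) fires B2->E, B1->T, B4->E, B3->T, B4->E, B3->T, B4->E, B3->T, B4->S, B3->F, B5->T, B10->S, B9->T; hits B1=T, B2=E, B3=T, B3=F, B4=S, B4=E, B5=T, B9=T, B10=S
test 2 (g=-4, k=0, m=0) fires B2->E, B1->F, B4->E, B3->F, B5->T, B10->S, B9->T; hits B1=F, B2=E, B3=F, B4=E, B5=T, B9=T, B10=S
test 3 (g=1, k=-4, m=0) fires B2->S, B1->F, B4->E, B3->T, B4->E, B3->T, B4->E, B3->T, B4->E, B3->T, B4->E, B3->T, B4->S, B3->F, ...; hits B1=F, B2=S, B3=T, B3=F, B4=S, B4=E, B5=T, B9=T, B10=S
test 4 (g=-1, k=-1, m=0) fires B2->E, B1->T, B4->E, B3->T, B4->E, B3->T, B4->E, B3->T, B4->S, B3->F, B5->T, B10->S, B9->T; hits B1=T, B2=E, B3=T, B3=F, B4=S, B4=E, B5=T, B9=T, B10=S
test 5 (g=0, k=1, m=2) fires B2->E, B1->T, B4->E, B3->T, B4->E, B3->T, B4->E, B3->T, B4->S, B3->F, B5->F, B7->E, B8->S, B6->T, ...; hits B1=T, B2=E, B3=T, B3=F, B4=S, B4=E, B5=F, B6=T, B7=E, B8=S, B9=F, B10=E, B11=F
the full pool covers 18 outcomes: B1=T, B1=F, B2=S, B2=E, B3=T, B3=F, B4=S, B4=E, B5=T, B5=F, B6=T, B7=E, B8=S, B9=T, B9=F, B10=S, B10=E, B11=F
size 1 is not enough: best union over all size-1 subsets is 13/18
size 2: inputs {3, 5} cover all 18 outcomes, and no lexicographically smaller subset of this size does
Answer: 3, 5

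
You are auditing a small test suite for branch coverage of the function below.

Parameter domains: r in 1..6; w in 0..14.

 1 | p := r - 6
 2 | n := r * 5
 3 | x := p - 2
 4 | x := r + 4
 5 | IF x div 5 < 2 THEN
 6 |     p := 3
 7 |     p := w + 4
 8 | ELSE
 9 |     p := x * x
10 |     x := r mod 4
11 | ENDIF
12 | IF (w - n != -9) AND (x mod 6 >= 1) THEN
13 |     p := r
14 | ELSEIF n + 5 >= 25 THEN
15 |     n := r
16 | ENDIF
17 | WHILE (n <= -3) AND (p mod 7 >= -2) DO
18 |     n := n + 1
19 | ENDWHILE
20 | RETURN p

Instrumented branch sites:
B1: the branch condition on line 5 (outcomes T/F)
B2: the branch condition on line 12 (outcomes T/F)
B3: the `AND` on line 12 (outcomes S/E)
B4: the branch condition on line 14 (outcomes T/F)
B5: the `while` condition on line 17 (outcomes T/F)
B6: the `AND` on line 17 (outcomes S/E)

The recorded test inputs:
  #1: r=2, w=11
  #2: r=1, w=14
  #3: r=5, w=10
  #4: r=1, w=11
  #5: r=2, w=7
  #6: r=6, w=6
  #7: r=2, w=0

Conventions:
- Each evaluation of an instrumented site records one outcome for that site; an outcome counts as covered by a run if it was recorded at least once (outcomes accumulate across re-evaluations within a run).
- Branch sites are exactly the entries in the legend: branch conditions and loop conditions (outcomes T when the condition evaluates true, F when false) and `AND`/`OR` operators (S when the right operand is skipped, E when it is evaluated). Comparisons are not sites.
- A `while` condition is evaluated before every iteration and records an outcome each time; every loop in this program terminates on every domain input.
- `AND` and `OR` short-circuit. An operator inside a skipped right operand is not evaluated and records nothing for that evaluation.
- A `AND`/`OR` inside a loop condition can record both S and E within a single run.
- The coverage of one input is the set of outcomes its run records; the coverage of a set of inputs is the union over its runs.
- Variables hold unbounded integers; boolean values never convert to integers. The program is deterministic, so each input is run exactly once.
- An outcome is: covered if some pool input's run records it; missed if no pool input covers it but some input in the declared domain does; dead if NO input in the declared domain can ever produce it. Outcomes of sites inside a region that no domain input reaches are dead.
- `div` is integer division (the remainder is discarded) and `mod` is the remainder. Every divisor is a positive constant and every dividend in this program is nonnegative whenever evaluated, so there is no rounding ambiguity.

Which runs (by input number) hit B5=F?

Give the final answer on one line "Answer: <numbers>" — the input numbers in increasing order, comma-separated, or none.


input #1 (r=2, w=11): covers B5=F
input #2 (r=1, w=14): covers B5=F
input #3 (r=5, w=10): covers B5=F
input #4 (r=1, w=11): covers B5=F
input #5 (r=2, w=7): covers B5=F
input #6 (r=6, w=6): covers B5=F
input #7 (r=2, w=0): covers B5=F
Answer: 1, 2, 3, 4, 5, 6, 7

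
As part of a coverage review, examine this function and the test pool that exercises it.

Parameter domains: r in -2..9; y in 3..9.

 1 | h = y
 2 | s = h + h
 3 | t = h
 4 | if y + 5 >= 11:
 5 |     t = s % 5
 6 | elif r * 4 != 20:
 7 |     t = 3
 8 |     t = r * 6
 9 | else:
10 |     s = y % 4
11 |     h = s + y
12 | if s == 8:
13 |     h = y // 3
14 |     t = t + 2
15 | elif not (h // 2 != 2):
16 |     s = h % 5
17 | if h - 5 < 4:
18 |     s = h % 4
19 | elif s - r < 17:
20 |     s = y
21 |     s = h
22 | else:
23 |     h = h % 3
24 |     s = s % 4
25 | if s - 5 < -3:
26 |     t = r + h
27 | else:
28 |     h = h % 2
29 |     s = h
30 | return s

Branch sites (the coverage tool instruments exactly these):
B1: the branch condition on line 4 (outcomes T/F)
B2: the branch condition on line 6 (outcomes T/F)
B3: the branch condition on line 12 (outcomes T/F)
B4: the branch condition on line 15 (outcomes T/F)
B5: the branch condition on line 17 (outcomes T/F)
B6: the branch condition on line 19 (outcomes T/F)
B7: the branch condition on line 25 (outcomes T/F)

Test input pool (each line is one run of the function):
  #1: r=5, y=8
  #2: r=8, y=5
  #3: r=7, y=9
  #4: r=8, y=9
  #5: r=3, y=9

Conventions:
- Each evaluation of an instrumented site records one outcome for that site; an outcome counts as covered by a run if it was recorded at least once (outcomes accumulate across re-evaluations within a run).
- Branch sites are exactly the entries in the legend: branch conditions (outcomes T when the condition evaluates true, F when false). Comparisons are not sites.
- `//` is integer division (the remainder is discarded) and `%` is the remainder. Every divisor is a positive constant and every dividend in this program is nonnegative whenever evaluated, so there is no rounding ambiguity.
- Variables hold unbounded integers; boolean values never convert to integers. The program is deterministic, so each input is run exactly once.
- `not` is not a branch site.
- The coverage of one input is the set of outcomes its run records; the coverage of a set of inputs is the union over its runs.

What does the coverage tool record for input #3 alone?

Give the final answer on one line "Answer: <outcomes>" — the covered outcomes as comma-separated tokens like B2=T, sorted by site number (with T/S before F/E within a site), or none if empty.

Simulating input #3 (r=7, y=9) step by step:
  B1->T, B3->F, B4->F, B5->F, B6->T, B7->F
distinct outcomes covered: B1=T, B3=F, B4=F, B5=F, B6=T, B7=F

Answer: B1=T, B3=F, B4=F, B5=F, B6=T, B7=F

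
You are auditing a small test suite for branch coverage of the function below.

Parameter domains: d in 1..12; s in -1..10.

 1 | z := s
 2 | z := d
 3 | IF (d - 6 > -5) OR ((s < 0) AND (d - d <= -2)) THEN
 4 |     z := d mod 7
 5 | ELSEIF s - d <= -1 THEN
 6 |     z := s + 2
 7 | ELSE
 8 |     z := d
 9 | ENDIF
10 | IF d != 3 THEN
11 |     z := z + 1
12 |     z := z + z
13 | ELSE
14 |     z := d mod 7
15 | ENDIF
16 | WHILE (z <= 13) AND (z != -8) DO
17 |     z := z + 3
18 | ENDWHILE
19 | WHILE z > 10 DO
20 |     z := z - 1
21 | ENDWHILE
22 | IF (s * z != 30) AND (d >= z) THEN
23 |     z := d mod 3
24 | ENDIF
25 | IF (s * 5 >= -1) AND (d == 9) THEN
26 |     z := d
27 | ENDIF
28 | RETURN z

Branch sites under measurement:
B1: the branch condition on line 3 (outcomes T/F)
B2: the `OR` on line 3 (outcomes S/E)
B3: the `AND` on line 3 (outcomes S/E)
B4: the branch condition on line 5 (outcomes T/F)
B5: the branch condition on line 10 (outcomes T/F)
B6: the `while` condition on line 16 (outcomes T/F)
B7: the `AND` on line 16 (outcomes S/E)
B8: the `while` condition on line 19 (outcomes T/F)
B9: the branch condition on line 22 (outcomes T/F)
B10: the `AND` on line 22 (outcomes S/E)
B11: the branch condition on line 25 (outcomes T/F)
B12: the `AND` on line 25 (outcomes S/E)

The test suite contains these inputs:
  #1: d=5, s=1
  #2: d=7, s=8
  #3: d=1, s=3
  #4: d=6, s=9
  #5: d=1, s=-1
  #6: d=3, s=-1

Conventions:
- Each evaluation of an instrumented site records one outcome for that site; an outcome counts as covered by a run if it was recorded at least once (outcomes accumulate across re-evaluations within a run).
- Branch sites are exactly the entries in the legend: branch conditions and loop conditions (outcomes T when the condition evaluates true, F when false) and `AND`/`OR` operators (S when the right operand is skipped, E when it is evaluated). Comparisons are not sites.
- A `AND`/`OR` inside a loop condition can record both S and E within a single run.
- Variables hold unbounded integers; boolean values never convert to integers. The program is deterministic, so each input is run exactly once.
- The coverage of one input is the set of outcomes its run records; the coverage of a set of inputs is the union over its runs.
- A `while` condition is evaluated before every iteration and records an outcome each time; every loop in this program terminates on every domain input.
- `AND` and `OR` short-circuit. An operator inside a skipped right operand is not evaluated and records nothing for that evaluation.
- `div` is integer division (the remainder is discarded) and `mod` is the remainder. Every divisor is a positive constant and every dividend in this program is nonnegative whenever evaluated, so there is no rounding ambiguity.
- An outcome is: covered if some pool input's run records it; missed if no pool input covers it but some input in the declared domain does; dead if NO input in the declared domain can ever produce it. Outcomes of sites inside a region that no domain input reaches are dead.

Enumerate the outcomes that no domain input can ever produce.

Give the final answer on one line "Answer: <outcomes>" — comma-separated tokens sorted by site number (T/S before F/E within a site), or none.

exhaustive pass over the 144-input domain:
  reachable outcomes have witnesses, e.g. B1=T (e.g. d=2, s=-1), B1=F (e.g. d=1, s=-1), B2=S (e.g. d=2, s=-1), B2=E (e.g. d=1, s=-1)

Answer: none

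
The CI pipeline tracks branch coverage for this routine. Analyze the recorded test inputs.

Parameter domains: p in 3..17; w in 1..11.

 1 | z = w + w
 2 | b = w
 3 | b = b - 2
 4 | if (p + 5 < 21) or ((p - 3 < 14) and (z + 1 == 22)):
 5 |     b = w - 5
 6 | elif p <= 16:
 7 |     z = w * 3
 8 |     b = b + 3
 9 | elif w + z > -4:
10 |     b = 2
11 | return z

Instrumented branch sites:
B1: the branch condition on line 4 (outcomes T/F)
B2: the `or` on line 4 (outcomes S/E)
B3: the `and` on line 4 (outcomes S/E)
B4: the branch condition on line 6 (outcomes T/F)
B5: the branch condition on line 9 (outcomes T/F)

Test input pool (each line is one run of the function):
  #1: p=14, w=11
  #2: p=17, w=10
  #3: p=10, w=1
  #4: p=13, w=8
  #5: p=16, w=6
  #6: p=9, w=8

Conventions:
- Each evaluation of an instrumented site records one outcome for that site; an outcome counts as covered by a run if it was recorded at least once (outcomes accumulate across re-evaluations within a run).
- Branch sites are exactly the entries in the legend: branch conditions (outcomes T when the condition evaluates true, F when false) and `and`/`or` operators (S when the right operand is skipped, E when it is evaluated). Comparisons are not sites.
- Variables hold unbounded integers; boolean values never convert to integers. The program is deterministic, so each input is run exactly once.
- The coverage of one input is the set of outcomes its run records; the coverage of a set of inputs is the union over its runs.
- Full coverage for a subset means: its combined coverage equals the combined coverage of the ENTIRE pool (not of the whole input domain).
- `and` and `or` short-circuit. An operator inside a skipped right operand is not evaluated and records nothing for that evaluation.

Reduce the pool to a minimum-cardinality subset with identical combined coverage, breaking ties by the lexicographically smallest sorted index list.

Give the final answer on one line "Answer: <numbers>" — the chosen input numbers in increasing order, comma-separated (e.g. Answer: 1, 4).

#1 (p=14, w=11) -> B2->S, B1->T; covered: B1=T, B2=S
#2 (p=17, w=10) -> B2->E, B3->S, B1->F, B4->F, B5->T; covered: B1=F, B2=E, B3=S, B4=F, B5=T
#3 (p=10, w=1) -> B2->S, B1->T; covered: B1=T, B2=S
#4 (p=13, w=8) -> B2->S, B1->T; covered: B1=T, B2=S
#5 (p=16, w=6) -> B2->E, B3->E, B1->F, B4->T; covered: B1=F, B2=E, B3=E, B4=T
#6 (p=9, w=8) -> B2->S, B1->T; covered: B1=T, B2=S
union over all inputs: B1=T, B1=F, B2=S, B2=E, B3=S, B3=E, B4=T, B4=F, B5=T (9 outcomes)
size 1 is not enough: best union over all size-1 subsets is 5/9
size 2 is not enough: best union over all size-2 subsets is 7/9
at size 3, {1, 2, 5} reaches all 9 outcomes; every lexicographically earlier size-3 subset fails

Answer: 1, 2, 5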